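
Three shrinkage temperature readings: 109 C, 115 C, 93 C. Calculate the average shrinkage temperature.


105.7 C

Average = (109 + 115 + 93) / 3
Average = 317 / 3 = 105.7 C


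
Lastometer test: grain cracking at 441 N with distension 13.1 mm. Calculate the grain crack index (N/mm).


Grain crack index = force / distension
Index = 441 / 13.1 = 33.7 N/mm


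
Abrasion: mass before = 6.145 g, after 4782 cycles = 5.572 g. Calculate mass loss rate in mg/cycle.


Mass loss = 6.145 - 5.572 = 0.573 g
Rate = 0.573 / 4782 x 1000 = 0.120 mg/cycle


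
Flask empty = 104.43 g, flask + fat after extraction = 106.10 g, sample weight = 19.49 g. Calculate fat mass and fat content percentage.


Fat mass = 106.10 - 104.43 = 1.67 g
Fat% = 1.67 / 19.49 x 100 = 8.6%


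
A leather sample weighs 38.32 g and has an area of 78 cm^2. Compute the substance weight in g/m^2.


4912.8 g/m^2

Substance weight = mass / area x 10000
SW = 38.32 / 78 x 10000
SW = 4912.8 g/m^2


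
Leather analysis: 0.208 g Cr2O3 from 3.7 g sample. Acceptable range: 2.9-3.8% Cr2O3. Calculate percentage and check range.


Cr2O3 = 5.62%
Within range: No

Cr2O3% = 0.208 / 3.7 x 100 = 5.62%
Acceptable range: 2.9 to 3.8%
Within range: No


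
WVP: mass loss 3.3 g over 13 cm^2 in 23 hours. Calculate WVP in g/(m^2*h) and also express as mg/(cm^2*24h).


WVP = 110.37 g/(m^2*h)
Daily rate = 264.88 mg/(cm^2*24h)

WVP = 3.3 / (13 x 23) x 10000 = 110.37 g/(m^2*h)
Mass loss in mg = 3.3 x 1000 = 3300 mg
Per cm^2 per 24h in mg: 3300 x 24 / (13 x 23) = 79200 / 299 = 264.88 mg/(cm^2*24h)


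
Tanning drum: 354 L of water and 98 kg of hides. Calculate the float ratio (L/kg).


3.6

Float ratio = water / hide weight
Ratio = 354 / 98 = 3.6


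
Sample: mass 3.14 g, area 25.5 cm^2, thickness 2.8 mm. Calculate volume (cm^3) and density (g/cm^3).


Volume = 7.140 cm^3
Density = 0.440 g/cm^3


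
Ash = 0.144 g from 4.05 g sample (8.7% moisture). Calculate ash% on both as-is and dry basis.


As-is ash = 3.56%
Dry-basis ash = 3.89%

As-is ash% = 0.144 / 4.05 x 100 = 3.56%
Dry mass = 4.05 x (100 - 8.7) / 100 = 3.69765 g
Dry-basis ash% = 0.144 / 3.69765 x 100 = 3.89%


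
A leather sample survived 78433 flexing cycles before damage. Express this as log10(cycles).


4.89


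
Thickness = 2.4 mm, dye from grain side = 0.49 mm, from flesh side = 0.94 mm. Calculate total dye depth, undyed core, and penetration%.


Total dyed = 1.43 mm
Undyed core = 0.97 mm
Penetration = 59.6%

Total dyed = 0.49 + 0.94 = 1.43 mm
Undyed core = 2.4 - 1.43 = 0.97 mm
Penetration = 1.43 / 2.4 x 100 = 59.6%


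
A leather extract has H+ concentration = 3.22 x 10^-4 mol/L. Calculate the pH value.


pH = 3.49


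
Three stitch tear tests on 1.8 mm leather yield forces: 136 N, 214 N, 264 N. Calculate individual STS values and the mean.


STS1 = 75.6 N/mm
STS2 = 118.9 N/mm
STS3 = 146.7 N/mm
Mean = 113.7 N/mm


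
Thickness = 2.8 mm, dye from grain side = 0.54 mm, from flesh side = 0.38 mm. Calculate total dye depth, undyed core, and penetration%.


Total dyed = 0.92 mm
Undyed core = 1.88 mm
Penetration = 32.9%

Total dyed = 0.54 + 0.38 = 0.92 mm
Undyed core = 2.8 - 0.92 = 1.88 mm
Penetration = 0.92 / 2.8 x 100 = 32.9%


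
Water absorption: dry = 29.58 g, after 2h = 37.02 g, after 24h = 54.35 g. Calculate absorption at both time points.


2h absorption = 25.2%
24h absorption = 83.7%


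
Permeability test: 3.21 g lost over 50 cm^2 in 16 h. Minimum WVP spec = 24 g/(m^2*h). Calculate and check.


WVP = 40.13 g/(m^2*h)
Meets specification: Yes


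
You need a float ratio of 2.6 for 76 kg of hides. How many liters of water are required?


197.6 L

Water = hide weight x target ratio
Water = 76 x 2.6 = 197.6 L


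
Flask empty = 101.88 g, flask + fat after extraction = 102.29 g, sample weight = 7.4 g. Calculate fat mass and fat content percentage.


Fat mass = 102.29 - 101.88 = 0.41 g
Fat% = 0.41 / 7.4 x 100 = 5.5%


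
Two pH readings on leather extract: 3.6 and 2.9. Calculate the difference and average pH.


Difference = 0.7
Average pH = 3.25

Difference = |3.6 - 2.9| = 0.7
Average = (3.6 + 2.9) / 2 = 3.25


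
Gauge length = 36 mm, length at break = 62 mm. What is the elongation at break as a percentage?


Extension = 62 - 36 = 26 mm
Elongation = 26 / 36 x 100 = 72.2%


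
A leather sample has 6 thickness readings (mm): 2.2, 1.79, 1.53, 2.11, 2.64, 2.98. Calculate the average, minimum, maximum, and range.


Average = 2.21 mm
Min = 1.53 mm
Max = 2.98 mm
Range = 1.45 mm


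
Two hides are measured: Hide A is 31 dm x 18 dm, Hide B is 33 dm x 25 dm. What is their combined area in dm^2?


1383 dm^2

Hide A area = 31 x 18 = 558 dm^2
Hide B area = 33 x 25 = 825 dm^2
Total = 558 + 825 = 1383 dm^2


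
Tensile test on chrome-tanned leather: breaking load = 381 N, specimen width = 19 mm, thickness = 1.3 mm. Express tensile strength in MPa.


Cross-section = 19 x 1.3 = 24.7 mm^2
TS = 381 / 24.7 = 15.43 MPa
(1 N/mm^2 = 1 MPa)


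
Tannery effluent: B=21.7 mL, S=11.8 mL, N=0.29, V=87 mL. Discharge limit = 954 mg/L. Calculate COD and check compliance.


COD = 264.0 mg/L
Compliant: Yes


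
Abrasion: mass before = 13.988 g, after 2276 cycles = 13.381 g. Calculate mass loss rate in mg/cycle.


Mass loss = 13.988 - 13.381 = 0.607 g
Rate = 0.607 / 2276 x 1000 = 0.267 mg/cycle


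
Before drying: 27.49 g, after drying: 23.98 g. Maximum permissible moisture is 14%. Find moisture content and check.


Moisture content = 12.8%
Acceptable: Yes

MC = (27.49 - 23.98) / 27.49 x 100 = 12.8%
Maximum: 14%
Acceptable: Yes


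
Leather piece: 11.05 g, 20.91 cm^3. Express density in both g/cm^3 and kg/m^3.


0.528 g/cm^3
528 kg/m^3

Density = 11.05 / 20.91 = 0.528 g/cm^3
Convert: 0.528 x 1000 = 528 kg/m^3


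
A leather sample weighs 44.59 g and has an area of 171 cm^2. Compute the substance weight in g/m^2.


2607.6 g/m^2


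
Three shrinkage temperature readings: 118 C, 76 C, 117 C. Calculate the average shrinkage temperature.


Average = (118 + 76 + 117) / 3
Average = 311 / 3 = 103.7 C


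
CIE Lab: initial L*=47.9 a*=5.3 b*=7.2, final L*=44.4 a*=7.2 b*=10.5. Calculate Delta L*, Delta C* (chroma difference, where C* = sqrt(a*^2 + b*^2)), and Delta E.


Delta L* = -3.5
Delta C* = 3.79
Delta E = 5.17

Delta L* = 44.4 - 47.9 = -3.5
C1* = sqrt((5.3)^2 + (7.2)^2) = 8.940
C2* = sqrt((7.2)^2 + (10.5)^2) = 12.731
Delta C* = 12.731 - 8.940 = 3.79
Delta E = sqrt((-3.5)^2 + (1.9)^2 + (3.3)^2) = 5.17


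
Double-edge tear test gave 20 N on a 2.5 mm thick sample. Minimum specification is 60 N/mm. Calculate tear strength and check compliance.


Tear strength = 8.0 N/mm
Compliant: No


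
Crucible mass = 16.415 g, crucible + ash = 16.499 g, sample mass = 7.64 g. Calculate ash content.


Ash mass = 16.499 - 16.415 = 0.084 g
Ash% = 0.084 / 7.64 x 100 = 1.10%


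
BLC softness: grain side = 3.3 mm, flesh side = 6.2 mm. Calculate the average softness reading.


4.75 mm


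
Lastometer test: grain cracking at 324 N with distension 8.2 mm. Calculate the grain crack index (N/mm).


Grain crack index = force / distension
Index = 324 / 8.2 = 39.5 N/mm


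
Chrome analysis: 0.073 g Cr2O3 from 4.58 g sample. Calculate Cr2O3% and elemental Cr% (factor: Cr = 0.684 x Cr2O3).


Cr2O3 = 1.59%
Cr = 1.09%


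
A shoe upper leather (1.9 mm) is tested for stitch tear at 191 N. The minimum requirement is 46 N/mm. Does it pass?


STS = 100.5 N/mm
Passes: Yes

STS = 191 / 1.9 = 100.5 N/mm
Minimum required: 46 N/mm
Passes: Yes


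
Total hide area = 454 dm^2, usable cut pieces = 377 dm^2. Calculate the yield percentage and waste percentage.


Yield = 83.0%
Waste = 17.0%

Yield = 377 / 454 x 100 = 83.0%
Waste = 454 - 377 = 77 dm^2
Waste% = 100 - 83.0 = 17.0%


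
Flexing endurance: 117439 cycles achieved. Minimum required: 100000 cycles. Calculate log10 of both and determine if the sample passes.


Achieved: log10 = 5.07
Required: log10 = 5.00
Passes: Yes

log10(117439) = 5.07
log10(100000) = 5.00
Passes: Yes


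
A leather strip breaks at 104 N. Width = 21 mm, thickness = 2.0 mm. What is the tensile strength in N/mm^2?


2.48 N/mm^2

Cross-sectional area = 21 x 2.0 = 42.0 mm^2
Tensile strength = 104 / 42.0 = 2.48 N/mm^2


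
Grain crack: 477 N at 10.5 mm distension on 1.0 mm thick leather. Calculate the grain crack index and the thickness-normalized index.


Crack index = 477 / 10.5 = 45.4 N/mm
Normalized = 45.4 / 1.0 = 45.4 N/mm per mm


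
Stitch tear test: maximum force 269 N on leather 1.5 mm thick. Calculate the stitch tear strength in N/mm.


Stitch tear strength = force / thickness
STS = 269 / 1.5 = 179.3 N/mm


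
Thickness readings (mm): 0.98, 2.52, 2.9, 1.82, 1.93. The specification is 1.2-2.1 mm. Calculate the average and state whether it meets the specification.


Sum = 10.15
Average = 10.15 / 5 = 2.03 mm
Specification range: 1.2 to 2.1 mm
Within spec: Yes


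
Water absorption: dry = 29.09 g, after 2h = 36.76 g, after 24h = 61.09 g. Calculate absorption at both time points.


2h absorption = 26.4%
24h absorption = 110.0%

WA (2h) = (36.76 - 29.09) / 29.09 x 100 = 26.4%
WA (24h) = (61.09 - 29.09) / 29.09 x 100 = 110.0%


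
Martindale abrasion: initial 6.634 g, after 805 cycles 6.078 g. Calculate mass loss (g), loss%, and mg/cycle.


Mass loss = 0.556 g
Loss = 8.38%
Rate = 0.691 mg/cycle

Loss = 6.634 - 6.078 = 0.556 g
Loss% = 0.556 / 6.634 x 100 = 8.38%
Rate = 0.556 / 805 x 1000 = 0.691 mg/cycle


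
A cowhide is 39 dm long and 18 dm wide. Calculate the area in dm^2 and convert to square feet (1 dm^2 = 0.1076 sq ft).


Area = 39 x 18 = 702 dm^2
Conversion: 702 x 0.1076 = 75.54 sq ft


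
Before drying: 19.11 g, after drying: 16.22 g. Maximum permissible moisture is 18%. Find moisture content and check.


Moisture content = 15.1%
Acceptable: Yes


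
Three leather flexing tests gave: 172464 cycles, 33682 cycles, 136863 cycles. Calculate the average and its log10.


Average = 114336 cycles
log10 = 5.06

Average = (172464 + 33682 + 136863) / 3 = 114336 cycles
log10(114336) = 5.06


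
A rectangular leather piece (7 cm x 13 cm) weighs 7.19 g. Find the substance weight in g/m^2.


Area = 7 x 13 = 91 cm^2
SW = 7.19 / 91 x 10000 = 790.1 g/m^2


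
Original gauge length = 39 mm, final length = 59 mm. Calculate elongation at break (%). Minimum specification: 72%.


Extension = 59 - 39 = 20 mm
Elongation = 20 / 39 x 100 = 51.3%
Minimum required: 72%
Meets specification: No


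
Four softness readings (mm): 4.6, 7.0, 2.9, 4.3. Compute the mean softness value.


4.70 mm

Sum = 4.6 + 7.0 + 2.9 + 4.3
Mean = 18.8 / 4 = 4.70 mm


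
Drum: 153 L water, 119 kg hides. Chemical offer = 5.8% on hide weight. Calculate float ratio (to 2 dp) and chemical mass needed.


Float ratio = 153 / 119 = 1.29
Chemical = 119 x 5.8 / 100 = 6.902 kg


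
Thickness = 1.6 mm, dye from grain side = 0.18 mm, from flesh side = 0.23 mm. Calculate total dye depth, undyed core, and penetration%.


Total dyed = 0.18 + 0.23 = 0.41 mm
Undyed core = 1.6 - 0.41 = 1.19 mm
Penetration = 0.41 / 1.6 x 100 = 25.6%


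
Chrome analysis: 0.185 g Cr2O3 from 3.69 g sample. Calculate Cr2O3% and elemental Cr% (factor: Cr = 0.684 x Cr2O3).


Cr2O3% = 0.185 / 3.69 x 100 = 5.01%
Cr% = 5.01 x 0.684 = 3.43%


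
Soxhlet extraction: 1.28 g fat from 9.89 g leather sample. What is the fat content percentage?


12.9%

Fat content = 1.28 / 9.89 x 100
Fat = 12.9%


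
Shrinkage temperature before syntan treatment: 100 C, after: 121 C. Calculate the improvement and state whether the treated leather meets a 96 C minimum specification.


Improvement = 21 C
Meets 96 C spec: Yes

Improvement = 121 - 100 = 21 C
Spec check: 121 C >= 96 C? Yes


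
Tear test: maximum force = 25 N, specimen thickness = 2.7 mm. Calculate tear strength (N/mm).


9.3 N/mm


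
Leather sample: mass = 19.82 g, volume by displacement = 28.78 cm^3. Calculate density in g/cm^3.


Density = mass / volume
Density = 19.82 / 28.78 = 0.689 g/cm^3


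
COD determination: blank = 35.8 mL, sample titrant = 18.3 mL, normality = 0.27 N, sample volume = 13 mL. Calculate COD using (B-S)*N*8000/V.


COD = (35.8 - 18.3) x 0.27 x 8000 / 13
COD = 17.5 x 0.27 x 8000 / 13
COD = 2907.7 mg/L


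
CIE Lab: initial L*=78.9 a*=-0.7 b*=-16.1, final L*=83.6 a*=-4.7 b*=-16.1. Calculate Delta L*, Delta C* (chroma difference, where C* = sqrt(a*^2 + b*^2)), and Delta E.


Delta L* = 83.6 - 78.9 = 4.7
C1* = sqrt((-0.7)^2 + (-16.1)^2) = 16.115
C2* = sqrt((-4.7)^2 + (-16.1)^2) = 16.772
Delta C* = 16.772 - 16.115 = 0.66
Delta E = sqrt((4.7)^2 + (-4.0)^2 + (0.0)^2) = 6.17


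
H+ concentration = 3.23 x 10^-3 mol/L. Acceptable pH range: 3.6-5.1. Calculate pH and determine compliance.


pH = 2.49
Compliant: No


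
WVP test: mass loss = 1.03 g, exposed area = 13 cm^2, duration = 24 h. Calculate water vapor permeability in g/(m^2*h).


33.01 g/(m^2*h)

WVP = mass_loss / (area x time) x 10000
WVP = 1.03 / (13 x 24) x 10000
WVP = 1.03 / 312 x 10000 = 33.01 g/(m^2*h)


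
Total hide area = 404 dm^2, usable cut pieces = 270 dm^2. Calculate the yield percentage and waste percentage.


Yield = 270 / 404 x 100 = 66.8%
Waste = 404 - 270 = 134 dm^2
Waste% = 100 - 66.8 = 33.2%


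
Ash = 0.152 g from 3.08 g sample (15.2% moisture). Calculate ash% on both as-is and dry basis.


As-is ash% = 0.152 / 3.08 x 100 = 4.94%
Dry mass = 3.08 x (100 - 15.2) / 100 = 2.61184 g
Dry-basis ash% = 0.152 / 2.61184 x 100 = 5.82%


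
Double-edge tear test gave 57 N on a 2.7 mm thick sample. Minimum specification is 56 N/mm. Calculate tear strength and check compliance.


Tear strength = 57 / 2.7 = 21.1 N/mm
Required minimum = 56 N/mm
Compliant: No


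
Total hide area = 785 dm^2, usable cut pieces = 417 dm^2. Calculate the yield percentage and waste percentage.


Yield = 417 / 785 x 100 = 53.1%
Waste = 785 - 417 = 368 dm^2
Waste% = 100 - 53.1 = 46.9%


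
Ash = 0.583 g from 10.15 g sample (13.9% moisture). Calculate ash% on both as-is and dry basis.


As-is ash = 5.74%
Dry-basis ash = 6.67%


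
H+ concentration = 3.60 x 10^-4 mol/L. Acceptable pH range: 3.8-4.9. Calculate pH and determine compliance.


pH = -log10(3.60 x 10^-4) = 3.44
Range: 3.8 to 4.9
Compliant: No


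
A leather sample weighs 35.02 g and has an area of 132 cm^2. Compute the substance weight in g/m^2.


2653.0 g/m^2


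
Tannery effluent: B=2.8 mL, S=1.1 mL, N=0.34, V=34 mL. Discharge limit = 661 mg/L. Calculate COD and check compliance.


COD = (2.8 - 1.1) x 0.34 x 8000 / 34 = 136.0 mg/L
Limit: 661 mg/L
Compliant: Yes


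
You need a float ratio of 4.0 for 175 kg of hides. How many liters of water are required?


700.0 L


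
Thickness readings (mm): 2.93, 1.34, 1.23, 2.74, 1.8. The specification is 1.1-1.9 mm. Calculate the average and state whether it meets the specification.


Average = 2.01 mm
Within specification: No


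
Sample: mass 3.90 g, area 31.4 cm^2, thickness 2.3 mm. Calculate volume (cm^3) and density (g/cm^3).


Thickness in cm = 2.3 / 10 = 0.23 cm
Volume = 31.4 x 0.23 = 7.222 cm^3
Density = 3.90 / 7.222 = 0.540 g/cm^3


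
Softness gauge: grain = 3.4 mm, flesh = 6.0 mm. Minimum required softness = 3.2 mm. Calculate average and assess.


Average softness = 4.70 mm
Meets requirement: Yes

Average = (3.4 + 6.0) / 2 = 4.70 mm
Minimum = 3.2 mm
Meets requirement: Yes


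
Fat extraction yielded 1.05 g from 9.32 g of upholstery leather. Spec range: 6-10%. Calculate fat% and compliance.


Fat% = 1.05 / 9.32 x 100 = 11.3%
Spec range: 6-10%
Compliant: No


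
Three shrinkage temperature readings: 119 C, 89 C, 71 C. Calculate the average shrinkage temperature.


Average = (119 + 89 + 71) / 3
Average = 279 / 3 = 93.0 C


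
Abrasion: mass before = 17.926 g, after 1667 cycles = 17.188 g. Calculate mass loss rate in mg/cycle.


0.443 mg/cycle

Mass loss = 17.926 - 17.188 = 0.738 g
Rate = 0.738 / 1667 x 1000 = 0.443 mg/cycle


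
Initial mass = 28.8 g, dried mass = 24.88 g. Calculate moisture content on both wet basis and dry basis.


Moisture lost = 28.8 - 24.88 = 3.92 g
Wet basis MC = 3.92 / 28.8 x 100 = 13.6%
Dry basis MC = 3.92 / 24.88 x 100 = 15.8%


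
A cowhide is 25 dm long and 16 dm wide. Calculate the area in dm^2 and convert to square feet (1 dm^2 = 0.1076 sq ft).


400 dm^2
43.04 sq ft

Area = 25 x 16 = 400 dm^2
Conversion: 400 x 0.1076 = 43.04 sq ft


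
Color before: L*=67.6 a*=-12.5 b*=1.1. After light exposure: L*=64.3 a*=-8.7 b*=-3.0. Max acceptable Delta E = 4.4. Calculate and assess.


dL = -3.3, da = 3.8, db = -4.1
dE = sqrt((-3.3)^2 + (3.8)^2 + (-4.1)^2) = 6.49
Max = 4.4
Passes: No


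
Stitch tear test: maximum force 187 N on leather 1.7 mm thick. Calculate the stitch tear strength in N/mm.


110.0 N/mm

Stitch tear strength = force / thickness
STS = 187 / 1.7 = 110.0 N/mm


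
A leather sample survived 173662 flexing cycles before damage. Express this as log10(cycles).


5.24

log10(173662) = 5.24


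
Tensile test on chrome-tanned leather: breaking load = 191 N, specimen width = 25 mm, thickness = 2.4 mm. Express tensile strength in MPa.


3.18 MPa


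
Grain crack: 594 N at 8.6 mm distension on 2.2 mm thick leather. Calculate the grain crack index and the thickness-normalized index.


Crack index = 594 / 8.6 = 69.1 N/mm
Normalized = 69.1 / 2.2 = 31.4 N/mm per mm


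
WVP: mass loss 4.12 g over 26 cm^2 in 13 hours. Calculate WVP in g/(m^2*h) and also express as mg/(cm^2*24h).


WVP = 121.89 g/(m^2*h)
Daily rate = 292.54 mg/(cm^2*24h)

WVP = 4.12 / (26 x 13) x 10000 = 121.89 g/(m^2*h)
Mass loss in mg = 4.12 x 1000 = 4120 mg
Per cm^2 per 24h in mg: 4120 x 24 / (26 x 13) = 98880 / 338 = 292.54 mg/(cm^2*24h)


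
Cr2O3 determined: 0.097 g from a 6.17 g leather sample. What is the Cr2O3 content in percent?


1.57%

Cr2O3% = 0.097 / 6.17 x 100
Cr2O3% = 1.57%


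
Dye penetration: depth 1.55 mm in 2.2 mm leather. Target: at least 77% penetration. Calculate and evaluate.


Penetration = 1.55 / 2.2 x 100 = 70.5%
Target: 77%
Meets target: No


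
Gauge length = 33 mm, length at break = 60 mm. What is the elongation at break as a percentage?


Extension = 60 - 33 = 27 mm
Elongation = 27 / 33 x 100 = 81.8%


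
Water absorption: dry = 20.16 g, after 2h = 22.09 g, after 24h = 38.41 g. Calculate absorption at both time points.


WA (2h) = (22.09 - 20.16) / 20.16 x 100 = 9.6%
WA (24h) = (38.41 - 20.16) / 20.16 x 100 = 90.5%


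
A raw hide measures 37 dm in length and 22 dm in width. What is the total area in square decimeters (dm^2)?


Area = length x width
Area = 37 x 22 = 814 dm^2


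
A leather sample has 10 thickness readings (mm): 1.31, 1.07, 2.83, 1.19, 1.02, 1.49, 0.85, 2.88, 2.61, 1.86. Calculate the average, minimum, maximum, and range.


Average = 1.71 mm
Min = 0.85 mm
Max = 2.88 mm
Range = 2.03 mm


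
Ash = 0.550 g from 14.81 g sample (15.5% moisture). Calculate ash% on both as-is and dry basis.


As-is ash% = 0.550 / 14.81 x 100 = 3.71%
Dry mass = 14.81 x (100 - 15.5) / 100 = 12.51445 g
Dry-basis ash% = 0.550 / 12.51445 x 100 = 4.39%


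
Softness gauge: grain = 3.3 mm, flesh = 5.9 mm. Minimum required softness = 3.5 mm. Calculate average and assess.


Average = (3.3 + 5.9) / 2 = 4.60 mm
Minimum = 3.5 mm
Meets requirement: Yes


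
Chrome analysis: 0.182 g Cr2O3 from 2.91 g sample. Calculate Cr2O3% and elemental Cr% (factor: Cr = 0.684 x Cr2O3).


Cr2O3% = 0.182 / 2.91 x 100 = 6.25%
Cr% = 6.25 x 0.684 = 4.28%


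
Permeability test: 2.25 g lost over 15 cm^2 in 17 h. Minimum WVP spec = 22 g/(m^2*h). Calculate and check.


WVP = 88.24 g/(m^2*h)
Meets specification: Yes


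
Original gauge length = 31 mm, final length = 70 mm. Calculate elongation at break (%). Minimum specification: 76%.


Elongation = 125.8%
Meets spec: Yes


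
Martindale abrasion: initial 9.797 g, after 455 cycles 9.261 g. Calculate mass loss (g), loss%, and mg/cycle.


Mass loss = 0.536 g
Loss = 5.47%
Rate = 1.178 mg/cycle

Loss = 9.797 - 9.261 = 0.536 g
Loss% = 0.536 / 9.797 x 100 = 5.47%
Rate = 0.536 / 455 x 1000 = 1.178 mg/cycle


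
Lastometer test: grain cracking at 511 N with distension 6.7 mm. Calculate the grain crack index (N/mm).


76.3 N/mm

Grain crack index = force / distension
Index = 511 / 6.7 = 76.3 N/mm


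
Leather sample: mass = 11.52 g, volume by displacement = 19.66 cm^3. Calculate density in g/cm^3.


0.586 g/cm^3


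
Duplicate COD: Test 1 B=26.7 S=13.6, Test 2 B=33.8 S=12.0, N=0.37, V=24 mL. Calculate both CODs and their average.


COD1 = 1615.7 mg/L
COD2 = 2688.7 mg/L
Average = 2152.2 mg/L


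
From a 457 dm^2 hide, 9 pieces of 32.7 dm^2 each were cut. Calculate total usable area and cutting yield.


Usable area = 294.3 dm^2
Yield = 64.4%

Total usable = 9 x 32.7 = 294.3 dm^2
Yield = 294.3 / 457 x 100 = 64.4%


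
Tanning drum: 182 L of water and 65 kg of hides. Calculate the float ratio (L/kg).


2.8

Float ratio = water / hide weight
Ratio = 182 / 65 = 2.8


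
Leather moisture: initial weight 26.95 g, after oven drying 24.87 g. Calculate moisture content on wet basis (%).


7.7%


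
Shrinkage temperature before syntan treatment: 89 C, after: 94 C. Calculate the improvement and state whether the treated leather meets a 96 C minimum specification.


Improvement = 5 C
Meets 96 C spec: No


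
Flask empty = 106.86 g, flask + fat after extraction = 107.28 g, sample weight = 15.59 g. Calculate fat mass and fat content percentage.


Fat mass = 0.42 g
Fat content = 2.7%

Fat mass = 107.28 - 106.86 = 0.42 g
Fat% = 0.42 / 15.59 x 100 = 2.7%


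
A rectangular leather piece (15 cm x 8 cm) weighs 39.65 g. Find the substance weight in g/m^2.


Area = 15 x 8 = 120 cm^2
SW = 39.65 / 120 x 10000 = 3304.2 g/m^2


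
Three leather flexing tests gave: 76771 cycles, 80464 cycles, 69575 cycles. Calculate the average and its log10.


Average = 75603 cycles
log10 = 4.88


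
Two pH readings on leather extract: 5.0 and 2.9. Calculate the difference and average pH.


Difference = |5.0 - 2.9| = 2.1
Average = (5.0 + 2.9) / 2 = 3.95


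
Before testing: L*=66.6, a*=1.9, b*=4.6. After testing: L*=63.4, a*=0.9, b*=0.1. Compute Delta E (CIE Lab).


Delta E = 5.61

dL = 63.4 - 66.6 = -3.2
da = 0.9 - 1.9 = -1.0
db = 0.1 - 4.6 = -4.5
dE = sqrt((-3.2)^2 + (-1.0)^2 + (-4.5)^2) = 5.61


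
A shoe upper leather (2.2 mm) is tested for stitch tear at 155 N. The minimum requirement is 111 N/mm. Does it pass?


STS = 155 / 2.2 = 70.5 N/mm
Minimum required: 111 N/mm
Passes: No


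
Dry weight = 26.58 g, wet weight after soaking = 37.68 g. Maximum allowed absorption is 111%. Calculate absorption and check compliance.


Absorption = 41.8%
Compliant: Yes

WA = (37.68 - 26.58) / 26.58 x 100 = 41.8%
Maximum allowed: 111%
Compliant: Yes


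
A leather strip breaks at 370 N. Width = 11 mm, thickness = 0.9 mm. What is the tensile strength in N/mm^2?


37.37 N/mm^2

Cross-sectional area = 11 x 0.9 = 9.9 mm^2
Tensile strength = 370 / 9.9 = 37.37 N/mm^2


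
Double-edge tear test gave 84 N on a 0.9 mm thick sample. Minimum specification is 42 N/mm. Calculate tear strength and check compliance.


Tear strength = 84 / 0.9 = 93.3 N/mm
Required minimum = 42 N/mm
Compliant: Yes


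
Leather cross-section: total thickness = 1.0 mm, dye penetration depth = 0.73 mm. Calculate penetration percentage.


73.0%


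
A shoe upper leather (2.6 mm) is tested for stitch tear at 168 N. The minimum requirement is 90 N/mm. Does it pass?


STS = 168 / 2.6 = 64.6 N/mm
Minimum required: 90 N/mm
Passes: No


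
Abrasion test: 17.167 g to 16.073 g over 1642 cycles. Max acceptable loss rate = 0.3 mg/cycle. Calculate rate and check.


Loss = 17.167 - 16.073 = 1.094 g
Rate = 1.094 g / 1642 cycles x 1000 = 0.666 mg/cycle
Max = 0.3 mg/cycle
Passes: No


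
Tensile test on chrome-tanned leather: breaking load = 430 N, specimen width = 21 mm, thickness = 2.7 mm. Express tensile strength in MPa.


7.58 MPa


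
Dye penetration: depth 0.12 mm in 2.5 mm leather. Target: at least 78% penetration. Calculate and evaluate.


Penetration = 0.12 / 2.5 x 100 = 4.8%
Target: 78%
Meets target: No


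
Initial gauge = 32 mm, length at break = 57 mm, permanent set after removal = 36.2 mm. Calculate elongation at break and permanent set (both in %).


Elongation at break = 78.1%
Permanent set = 13.1%

Elongation at break = (57 - 32) / 32 x 100 = 78.1%
Permanent set = (36.2 - 32) / 32 x 100 = 13.1%


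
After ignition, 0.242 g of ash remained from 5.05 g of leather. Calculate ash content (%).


Ash% = 0.242 / 5.05 x 100
Ash% = 4.79%


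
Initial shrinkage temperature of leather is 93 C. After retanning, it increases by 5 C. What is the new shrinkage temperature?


98 C

New Ts = 93 + 5 = 98 C


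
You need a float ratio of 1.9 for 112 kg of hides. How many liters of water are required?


Water = hide weight x target ratio
Water = 112 x 1.9 = 212.8 L


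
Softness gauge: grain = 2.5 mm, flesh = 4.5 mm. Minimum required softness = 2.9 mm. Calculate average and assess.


Average = (2.5 + 4.5) / 2 = 3.50 mm
Minimum = 2.9 mm
Meets requirement: Yes


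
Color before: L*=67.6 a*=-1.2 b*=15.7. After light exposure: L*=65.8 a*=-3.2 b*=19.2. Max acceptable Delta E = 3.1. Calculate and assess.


Delta E = 4.41
Passes: No

dL = -1.8, da = -2.0, db = 3.5
dE = sqrt((-1.8)^2 + (-2.0)^2 + (3.5)^2) = 4.41
Max = 3.1
Passes: No


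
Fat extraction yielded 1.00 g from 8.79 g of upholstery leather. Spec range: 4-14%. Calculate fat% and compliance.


Fat content = 11.4%
Compliant: Yes

Fat% = 1.00 / 8.79 x 100 = 11.4%
Spec range: 4-14%
Compliant: Yes


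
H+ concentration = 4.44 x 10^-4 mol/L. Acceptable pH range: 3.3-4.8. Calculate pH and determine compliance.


pH = 3.35
Compliant: Yes


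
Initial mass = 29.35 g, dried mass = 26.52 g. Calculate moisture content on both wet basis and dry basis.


Moisture lost = 29.35 - 26.52 = 2.83 g
Wet basis MC = 2.83 / 29.35 x 100 = 9.6%
Dry basis MC = 2.83 / 26.52 x 100 = 10.7%


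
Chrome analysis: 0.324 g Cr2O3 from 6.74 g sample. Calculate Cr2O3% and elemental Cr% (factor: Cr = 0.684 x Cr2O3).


Cr2O3 = 4.81%
Cr = 3.29%

Cr2O3% = 0.324 / 6.74 x 100 = 4.81%
Cr% = 4.81 x 0.684 = 3.29%


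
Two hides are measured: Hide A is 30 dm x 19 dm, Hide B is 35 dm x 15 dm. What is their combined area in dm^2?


Hide A area = 30 x 19 = 570 dm^2
Hide B area = 35 x 15 = 525 dm^2
Total = 570 + 525 = 1095 dm^2


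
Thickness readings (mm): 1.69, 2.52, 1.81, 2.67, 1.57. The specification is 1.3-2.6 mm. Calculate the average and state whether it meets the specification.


Average = 2.05 mm
Within specification: Yes


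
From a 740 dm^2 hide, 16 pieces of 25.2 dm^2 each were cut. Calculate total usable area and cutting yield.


Usable area = 403.2 dm^2
Yield = 54.5%


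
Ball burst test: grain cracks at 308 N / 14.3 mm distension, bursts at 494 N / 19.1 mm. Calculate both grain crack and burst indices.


Crack index = 21.5 N/mm
Burst index = 25.9 N/mm


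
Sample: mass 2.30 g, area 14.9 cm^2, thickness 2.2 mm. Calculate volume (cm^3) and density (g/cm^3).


Thickness in cm = 2.2 / 10 = 0.22 cm
Volume = 14.9 x 0.22 = 3.278 cm^3
Density = 2.30 / 3.278 = 0.702 g/cm^3


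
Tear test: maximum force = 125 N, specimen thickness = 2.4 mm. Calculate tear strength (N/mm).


Tear strength = force / thickness
Tear = 125 / 2.4 = 52.1 N/mm


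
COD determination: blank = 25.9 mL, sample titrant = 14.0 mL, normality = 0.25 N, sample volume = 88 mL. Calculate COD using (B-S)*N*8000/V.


COD = (25.9 - 14.0) x 0.25 x 8000 / 88
COD = 11.9 x 0.25 x 8000 / 88
COD = 270.5 mg/L


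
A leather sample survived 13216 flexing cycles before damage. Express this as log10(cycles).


log10(13216) = 4.12


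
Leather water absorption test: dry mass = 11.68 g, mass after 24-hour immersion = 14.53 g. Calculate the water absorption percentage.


Water absorbed = 14.53 - 11.68 = 2.85 g
WA% = 2.85 / 11.68 x 100 = 24.4%


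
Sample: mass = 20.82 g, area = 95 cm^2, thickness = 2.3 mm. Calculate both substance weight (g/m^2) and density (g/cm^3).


Substance weight = 2191.6 g/m^2
Density = 0.953 g/cm^3


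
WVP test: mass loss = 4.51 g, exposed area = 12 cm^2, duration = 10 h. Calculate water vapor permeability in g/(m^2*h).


375.83 g/(m^2*h)


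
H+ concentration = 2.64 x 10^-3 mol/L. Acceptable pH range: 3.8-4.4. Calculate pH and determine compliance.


pH = 2.58
Compliant: No


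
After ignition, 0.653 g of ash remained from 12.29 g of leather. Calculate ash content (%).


Ash% = 0.653 / 12.29 x 100
Ash% = 5.31%


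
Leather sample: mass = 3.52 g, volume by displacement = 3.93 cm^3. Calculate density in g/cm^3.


Density = mass / volume
Density = 3.52 / 3.93 = 0.896 g/cm^3


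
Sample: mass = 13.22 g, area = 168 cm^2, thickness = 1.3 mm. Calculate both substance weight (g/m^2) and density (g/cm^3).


SW = 13.22 / 168 x 10000 = 786.9 g/m^2
Volume = 168 x 1.3 / 10 = 21.84 cm^3
Density = 13.22 / 21.84 = 0.605 g/cm^3


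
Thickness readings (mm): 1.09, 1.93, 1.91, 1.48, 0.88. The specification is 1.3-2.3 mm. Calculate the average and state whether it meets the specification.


Average = 1.46 mm
Within specification: Yes

Sum = 7.29
Average = 7.29 / 5 = 1.46 mm
Specification range: 1.3 to 2.3 mm
Within spec: Yes


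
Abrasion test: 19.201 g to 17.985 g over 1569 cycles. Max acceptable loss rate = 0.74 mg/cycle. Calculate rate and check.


Rate = 0.775 mg/cycle
Passes: No


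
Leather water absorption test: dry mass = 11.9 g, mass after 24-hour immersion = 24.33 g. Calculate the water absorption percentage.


Water absorbed = 24.33 - 11.9 = 12.43 g
WA% = 12.43 / 11.9 x 100 = 104.5%


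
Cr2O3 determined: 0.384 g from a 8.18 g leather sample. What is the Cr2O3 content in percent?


4.69%


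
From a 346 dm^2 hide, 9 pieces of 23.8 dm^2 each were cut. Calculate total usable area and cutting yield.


Total usable = 9 x 23.8 = 214.2 dm^2
Yield = 214.2 / 346 x 100 = 61.9%


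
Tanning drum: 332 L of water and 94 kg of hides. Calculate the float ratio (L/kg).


3.5


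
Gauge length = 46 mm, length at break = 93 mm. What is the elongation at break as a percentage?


Extension = 93 - 46 = 47 mm
Elongation = 47 / 46 x 100 = 102.2%


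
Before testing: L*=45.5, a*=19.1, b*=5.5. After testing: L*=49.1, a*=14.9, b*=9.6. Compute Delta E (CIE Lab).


Delta E = 6.89

dL = 49.1 - 45.5 = 3.6
da = 14.9 - 19.1 = -4.2
db = 9.6 - 5.5 = 4.1
dE = sqrt((3.6)^2 + (-4.2)^2 + (4.1)^2) = 6.89


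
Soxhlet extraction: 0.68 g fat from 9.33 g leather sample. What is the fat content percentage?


Fat content = 0.68 / 9.33 x 100
Fat = 7.3%


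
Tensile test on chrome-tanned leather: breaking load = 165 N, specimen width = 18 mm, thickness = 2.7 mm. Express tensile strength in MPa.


3.40 MPa


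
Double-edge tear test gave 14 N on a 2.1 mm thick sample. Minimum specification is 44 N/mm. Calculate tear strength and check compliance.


Tear strength = 14 / 2.1 = 6.7 N/mm
Required minimum = 44 N/mm
Compliant: No


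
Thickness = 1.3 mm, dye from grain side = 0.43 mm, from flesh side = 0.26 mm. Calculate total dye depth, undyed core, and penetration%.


Total dyed = 0.69 mm
Undyed core = 0.61 mm
Penetration = 53.1%

Total dyed = 0.43 + 0.26 = 0.69 mm
Undyed core = 1.3 - 0.69 = 0.61 mm
Penetration = 0.69 / 1.3 x 100 = 53.1%


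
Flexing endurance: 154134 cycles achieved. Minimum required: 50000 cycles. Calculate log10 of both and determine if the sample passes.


Achieved: log10 = 5.19
Required: log10 = 4.70
Passes: Yes

log10(154134) = 5.19
log10(50000) = 4.70
Passes: Yes


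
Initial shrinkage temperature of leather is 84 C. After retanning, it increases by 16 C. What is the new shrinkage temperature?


New Ts = 84 + 16 = 100 C


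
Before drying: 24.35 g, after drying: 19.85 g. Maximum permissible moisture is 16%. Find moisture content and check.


MC = (24.35 - 19.85) / 24.35 x 100 = 18.5%
Maximum: 16%
Acceptable: No


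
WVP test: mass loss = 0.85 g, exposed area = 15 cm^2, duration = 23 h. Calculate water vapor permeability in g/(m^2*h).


24.64 g/(m^2*h)


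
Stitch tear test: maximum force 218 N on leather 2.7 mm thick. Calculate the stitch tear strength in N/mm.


Stitch tear strength = force / thickness
STS = 218 / 2.7 = 80.7 N/mm


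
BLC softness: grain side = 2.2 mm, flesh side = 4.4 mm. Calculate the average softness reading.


3.30 mm

Average = (2.2 + 4.4) / 2
Average = 3.30 mm


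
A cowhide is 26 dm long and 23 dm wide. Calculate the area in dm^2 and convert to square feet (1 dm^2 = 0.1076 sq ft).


598 dm^2
64.34 sq ft

Area = 26 x 23 = 598 dm^2
Conversion: 598 x 0.1076 = 64.34 sq ft


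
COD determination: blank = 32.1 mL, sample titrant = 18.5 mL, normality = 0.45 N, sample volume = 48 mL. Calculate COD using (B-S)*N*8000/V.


1020.0 mg/L


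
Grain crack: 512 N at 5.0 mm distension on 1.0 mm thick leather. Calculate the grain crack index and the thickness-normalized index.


Crack index = 102.4 N/mm
Normalized index = 102.4 N/mm per mm

Crack index = 512 / 5.0 = 102.4 N/mm
Normalized = 102.4 / 1.0 = 102.4 N/mm per mm


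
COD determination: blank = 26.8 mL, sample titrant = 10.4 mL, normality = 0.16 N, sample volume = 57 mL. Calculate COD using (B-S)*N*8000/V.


COD = (26.8 - 10.4) x 0.16 x 8000 / 57
COD = 16.4 x 0.16 x 8000 / 57
COD = 368.3 mg/L


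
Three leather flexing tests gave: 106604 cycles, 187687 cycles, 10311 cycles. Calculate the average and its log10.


Average = (106604 + 187687 + 10311) / 3 = 101534 cycles
log10(101534) = 5.01


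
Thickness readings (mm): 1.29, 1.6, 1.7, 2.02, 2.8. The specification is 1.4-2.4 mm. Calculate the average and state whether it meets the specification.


Average = 1.88 mm
Within specification: Yes


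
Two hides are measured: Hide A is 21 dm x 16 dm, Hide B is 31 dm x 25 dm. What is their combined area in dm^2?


1111 dm^2

Hide A area = 21 x 16 = 336 dm^2
Hide B area = 31 x 25 = 775 dm^2
Total = 336 + 775 = 1111 dm^2


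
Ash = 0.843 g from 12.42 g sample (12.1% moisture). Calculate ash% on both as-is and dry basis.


As-is ash = 6.79%
Dry-basis ash = 7.72%


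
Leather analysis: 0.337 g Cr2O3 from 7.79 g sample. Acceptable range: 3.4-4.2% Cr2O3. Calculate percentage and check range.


Cr2O3% = 0.337 / 7.79 x 100 = 4.33%
Acceptable range: 3.4 to 4.2%
Within range: No


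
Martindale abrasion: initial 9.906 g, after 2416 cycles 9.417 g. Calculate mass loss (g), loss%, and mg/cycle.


Loss = 9.906 - 9.417 = 0.489 g
Loss% = 0.489 / 9.906 x 100 = 4.94%
Rate = 0.489 / 2416 x 1000 = 0.202 mg/cycle


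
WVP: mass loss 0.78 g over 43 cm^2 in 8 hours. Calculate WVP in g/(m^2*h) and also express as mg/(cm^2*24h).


WVP = 0.78 / (43 x 8) x 10000 = 22.67 g/(m^2*h)
Mass loss in mg = 0.78 x 1000 = 780 mg
Per cm^2 per 24h in mg: 780 x 24 / (43 x 8) = 18720 / 344 = 54.42 mg/(cm^2*24h)


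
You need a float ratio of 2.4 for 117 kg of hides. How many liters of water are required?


Water = hide weight x target ratio
Water = 117 x 2.4 = 280.8 L


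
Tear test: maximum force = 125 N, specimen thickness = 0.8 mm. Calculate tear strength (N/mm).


156.3 N/mm


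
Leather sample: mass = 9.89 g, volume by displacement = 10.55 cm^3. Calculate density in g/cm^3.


0.937 g/cm^3


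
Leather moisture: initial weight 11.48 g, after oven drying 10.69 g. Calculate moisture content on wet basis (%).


6.9%

Moisture = 11.48 - 10.69 = 0.79 g
MC = 0.79 / 11.48 x 100 = 6.9%


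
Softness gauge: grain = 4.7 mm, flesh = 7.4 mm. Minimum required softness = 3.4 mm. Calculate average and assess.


Average softness = 6.05 mm
Meets requirement: Yes

Average = (4.7 + 7.4) / 2 = 6.05 mm
Minimum = 3.4 mm
Meets requirement: Yes


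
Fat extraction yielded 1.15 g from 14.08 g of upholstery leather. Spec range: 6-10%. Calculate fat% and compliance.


Fat% = 1.15 / 14.08 x 100 = 8.2%
Spec range: 6-10%
Compliant: Yes


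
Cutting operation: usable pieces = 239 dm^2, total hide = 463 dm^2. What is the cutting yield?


Yield = usable / total x 100
Yield = 239 / 463 x 100 = 51.6%


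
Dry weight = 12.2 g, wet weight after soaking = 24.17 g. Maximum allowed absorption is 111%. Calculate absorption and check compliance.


Absorption = 98.1%
Compliant: Yes

WA = (24.17 - 12.2) / 12.2 x 100 = 98.1%
Maximum allowed: 111%
Compliant: Yes


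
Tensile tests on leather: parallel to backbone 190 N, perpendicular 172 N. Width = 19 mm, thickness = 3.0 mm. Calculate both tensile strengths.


Area = 19 x 3.0 = 57.0 mm^2
TS (parallel) = 190 / 57.0 = 3.33 N/mm^2
TS (perpendicular) = 172 / 57.0 = 3.02 N/mm^2


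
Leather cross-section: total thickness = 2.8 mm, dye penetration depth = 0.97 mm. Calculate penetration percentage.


Penetration% = 0.97 / 2.8 x 100
Penetration = 34.6%


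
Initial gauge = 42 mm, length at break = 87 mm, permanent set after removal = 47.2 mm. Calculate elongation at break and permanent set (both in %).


Elongation at break = 107.1%
Permanent set = 12.4%

Elongation at break = (87 - 42) / 42 x 100 = 107.1%
Permanent set = (47.2 - 42) / 42 x 100 = 12.4%


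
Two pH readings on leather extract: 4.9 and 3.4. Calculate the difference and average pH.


Difference = 1.5
Average pH = 4.15

Difference = |4.9 - 3.4| = 1.5
Average = (4.9 + 3.4) / 2 = 4.15


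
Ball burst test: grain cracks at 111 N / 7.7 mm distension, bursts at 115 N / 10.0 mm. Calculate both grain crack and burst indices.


Crack index = 14.4 N/mm
Burst index = 11.5 N/mm

Crack index = 111 / 7.7 = 14.4 N/mm
Burst index = 115 / 10.0 = 11.5 N/mm


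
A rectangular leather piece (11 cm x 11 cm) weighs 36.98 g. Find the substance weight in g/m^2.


Area = 11 x 11 = 121 cm^2
SW = 36.98 / 121 x 10000 = 3056.2 g/m^2


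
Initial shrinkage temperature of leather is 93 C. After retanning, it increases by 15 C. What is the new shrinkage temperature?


New Ts = 93 + 15 = 108 C


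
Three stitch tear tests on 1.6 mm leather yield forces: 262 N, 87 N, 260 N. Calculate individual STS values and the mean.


STS1 = 163.8 N/mm
STS2 = 54.4 N/mm
STS3 = 162.5 N/mm
Mean = 126.9 N/mm

STS1 = 262 / 1.6 = 163.8 N/mm
STS2 = 87 / 1.6 = 54.4 N/mm
STS3 = 260 / 1.6 = 162.5 N/mm
Mean = (163.8 + 54.4 + 162.5) / 3 = 126.9 N/mm


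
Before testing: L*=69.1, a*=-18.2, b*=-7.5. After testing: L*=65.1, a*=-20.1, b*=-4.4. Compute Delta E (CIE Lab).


Delta E = 5.41

dL = 65.1 - 69.1 = -4.0
da = -20.1 - (-18.2) = -1.9
db = -4.4 - (-7.5) = 3.1
dE = sqrt((-4.0)^2 + (-1.9)^2 + (3.1)^2) = 5.41


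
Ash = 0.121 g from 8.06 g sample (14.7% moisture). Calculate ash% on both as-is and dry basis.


As-is ash% = 0.121 / 8.06 x 100 = 1.50%
Dry mass = 8.06 x (100 - 14.7) / 100 = 6.87518 g
Dry-basis ash% = 0.121 / 6.87518 x 100 = 1.76%


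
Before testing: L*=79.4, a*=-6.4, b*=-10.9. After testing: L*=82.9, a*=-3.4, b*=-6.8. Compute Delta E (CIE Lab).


dL = 82.9 - 79.4 = 3.5
da = -3.4 - (-6.4) = 3.0
db = -6.8 - (-10.9) = 4.1
dE = sqrt((3.5)^2 + (3.0)^2 + (4.1)^2) = 6.17


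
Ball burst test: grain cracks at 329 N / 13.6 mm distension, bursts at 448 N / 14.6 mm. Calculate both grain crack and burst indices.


Crack index = 24.2 N/mm
Burst index = 30.7 N/mm

Crack index = 329 / 13.6 = 24.2 N/mm
Burst index = 448 / 14.6 = 30.7 N/mm
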